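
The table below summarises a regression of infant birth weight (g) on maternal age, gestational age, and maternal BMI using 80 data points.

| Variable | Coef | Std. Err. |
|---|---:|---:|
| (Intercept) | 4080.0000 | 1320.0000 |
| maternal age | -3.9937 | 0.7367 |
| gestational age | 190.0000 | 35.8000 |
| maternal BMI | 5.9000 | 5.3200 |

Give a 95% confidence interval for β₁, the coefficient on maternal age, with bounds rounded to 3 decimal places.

Read off: b = -3.9937, SE = 0.7367 for maternal age.
df = n − k − 1 = 80 − 3 − 1 = 76.
t* = t_{0.025, 76} = 1.991673.
Margin = t* × SE = 1.991673 × 0.7367 = 1.46727.
CI: -3.9937 ± 1.46727 → (-5.461, -2.526).

(-5.461, -2.526)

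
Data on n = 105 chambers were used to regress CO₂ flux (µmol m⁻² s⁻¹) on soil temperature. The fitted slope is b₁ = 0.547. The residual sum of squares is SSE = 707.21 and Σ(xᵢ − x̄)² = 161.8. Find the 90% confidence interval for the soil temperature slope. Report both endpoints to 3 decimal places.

(0.205, 0.889)

MSE = SSE/(n − 2) = 707.21/103 = 6.86612.
SE(b₁) = √(MSE/Sₓₓ) = √(6.86612/161.8) = 0.206.
df = n − 2 = 103.
t* = t_{0.05, 103} = 1.659782.
Margin = t* × SE = 1.659782 × 0.206 = 0.34191.
CI: 0.547 ± 0.34191 → (0.205, 0.889).
With 90% confidence, each one-unit increase in soil temperature is associated with a change of between 0.205 and 0.889 µmol m⁻² s⁻¹ in CO₂ flux.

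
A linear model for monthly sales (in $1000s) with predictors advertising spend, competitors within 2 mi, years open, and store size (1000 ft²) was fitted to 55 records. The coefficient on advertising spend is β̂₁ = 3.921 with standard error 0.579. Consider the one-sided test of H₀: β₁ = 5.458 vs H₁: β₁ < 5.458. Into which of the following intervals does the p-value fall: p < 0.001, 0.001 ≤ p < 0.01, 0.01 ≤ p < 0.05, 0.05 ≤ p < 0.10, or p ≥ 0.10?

0.001 ≤ p < 0.01

t = (3.921 − 5.458) / 0.579 = -2.655.
df = n − k − 1 = 55 − 4 − 1 = 50.
One-sided p = P(T_{50} < t) ≈ 0.0053.
So 0.001 ≤ p < 0.01.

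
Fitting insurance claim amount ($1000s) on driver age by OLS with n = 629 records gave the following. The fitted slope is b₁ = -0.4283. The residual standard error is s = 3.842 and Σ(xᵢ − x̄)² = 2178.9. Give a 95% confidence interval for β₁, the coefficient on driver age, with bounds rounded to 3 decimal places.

SE(b₁) = s/√Sₓₓ = 3.842/√2178.9 = 0.0823074.
df = n − 2 = 627.
t* = t_{0.025, 627} = 1.963755.
Margin = t* × SE = 1.963755 × 0.0823074 = 0.16163.
CI: -0.4283 ± 0.16163 → (-0.590, -0.267).
With 95% confidence, each one-unit increase in driver age is associated with a change of between -0.590 and -0.267 $1000s in insurance claim amount.

(-0.590, -0.267)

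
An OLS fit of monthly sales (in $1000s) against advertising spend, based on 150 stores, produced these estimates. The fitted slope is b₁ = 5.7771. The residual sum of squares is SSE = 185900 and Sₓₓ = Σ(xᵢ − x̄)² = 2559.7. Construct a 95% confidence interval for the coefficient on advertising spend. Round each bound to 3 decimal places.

MSE = SSE/(n − 2) = 185900/148 = 1256.08.
SE(b₁) = √(MSE/Sₓₓ) = √(1256.08/2559.7) = 0.70051.
df = n − 2 = 148.
t* = t_{0.025, 148} = 1.976122.
Margin = t* × SE = 1.976122 × 0.70051 = 1.38429.
CI: 5.7771 ± 1.38429 → (4.393, 7.161).
With 95% confidence, each one-unit increase in advertising spend is associated with a change of between 4.393 and 7.161 $1000s in monthly sales.

(4.393, 7.161)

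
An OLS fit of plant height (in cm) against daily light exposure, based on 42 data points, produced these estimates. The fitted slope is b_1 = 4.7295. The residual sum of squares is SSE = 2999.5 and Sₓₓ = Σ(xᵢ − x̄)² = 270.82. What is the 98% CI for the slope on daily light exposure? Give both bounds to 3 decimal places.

MSE = SSE/(n − 2) = 2999.5/40 = 74.9875.
SE(b_1) = √(MSE/Sₓₓ) = √(74.9875/270.82) = 0.526204.
df = n − 2 = 40.
t* = t_{0.01, 40} = 2.423257.
Margin = t* × SE = 2.423257 × 0.526204 = 1.27513.
CI: 4.7295 ± 1.27513 → (3.454, 6.005).
With 98% confidence, each one-unit increase in daily light exposure is associated with a change of between 3.454 and 6.005 cm in plant height.

(3.454, 6.005)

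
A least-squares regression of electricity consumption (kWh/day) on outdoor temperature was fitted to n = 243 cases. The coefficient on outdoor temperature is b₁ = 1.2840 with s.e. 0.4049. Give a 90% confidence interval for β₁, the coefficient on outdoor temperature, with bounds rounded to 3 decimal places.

df = n − 2 = 243 − 2 = 241.
t* = t_{0.05, 241} = 1.651201.
Margin = t* × SE = 1.651201 × 0.4049 = 0.66857.
CI: 1.2840 ± 0.66857 → (0.615, 1.953).
With 90% confidence, each one-unit increase in outdoor temperature is associated with a change of between 0.615 and 1.953 kWh/day in electricity consumption.

(0.615, 1.953)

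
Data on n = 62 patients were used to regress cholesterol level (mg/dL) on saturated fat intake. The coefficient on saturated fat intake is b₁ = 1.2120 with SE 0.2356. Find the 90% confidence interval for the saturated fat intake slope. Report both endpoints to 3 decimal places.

(0.818, 1.606)

df = n − 2 = 62 − 2 = 60.
t* = t_{0.05, 60} = 1.670649.
Margin = t* × SE = 1.670649 × 0.2356 = 0.39360.
CI: 1.2120 ± 0.39360 → (0.818, 1.606).
With 90% confidence, each one-unit increase in saturated fat intake is associated with a change of between 0.818 and 1.606 mg/dL in cholesterol level.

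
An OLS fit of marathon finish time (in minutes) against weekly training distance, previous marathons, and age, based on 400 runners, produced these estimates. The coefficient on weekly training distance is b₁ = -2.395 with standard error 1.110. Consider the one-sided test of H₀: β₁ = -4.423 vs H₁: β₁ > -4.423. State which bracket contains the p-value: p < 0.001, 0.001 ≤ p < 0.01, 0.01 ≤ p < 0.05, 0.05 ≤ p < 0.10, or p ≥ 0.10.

t = (-2.395 − (-4.423)) / 1.110 = 1.827.
df = n − k − 1 = 400 − 3 − 1 = 396.
One-sided p = P(T_{396} > t) ≈ 0.0342.
So 0.01 ≤ p < 0.05.

0.01 ≤ p < 0.05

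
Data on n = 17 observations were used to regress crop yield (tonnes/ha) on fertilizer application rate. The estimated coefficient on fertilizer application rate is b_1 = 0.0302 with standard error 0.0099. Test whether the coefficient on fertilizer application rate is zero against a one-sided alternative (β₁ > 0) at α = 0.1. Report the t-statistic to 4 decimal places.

t = 3.0505

H₀: β₁ = 0 vs H₁: β₁ > 0.
t = (b_1 − β₁⁰)/SE = 0.0302 / 0.0099 = 3.0505.
df = n − 2 = 17 − 2 = 15.
One-sided p ≈ 0.0040, which is < 0.1, so reject H₀.
There is evidence that the true slope on fertilizer application rate is positive.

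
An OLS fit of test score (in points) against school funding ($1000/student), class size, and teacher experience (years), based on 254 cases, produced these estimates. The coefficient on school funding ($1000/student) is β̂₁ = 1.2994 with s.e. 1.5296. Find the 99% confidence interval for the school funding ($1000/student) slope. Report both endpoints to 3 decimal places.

(-2.671, 5.270)

df = n − k − 1 = 254 − 3 − 1 = 250.
t* = t_{0.005, 250} = 2.595638.
Margin = t* × SE = 2.595638 × 1.5296 = 3.97029.
CI: 1.2994 ± 3.97029 → (-2.671, 5.270).
With 99% confidence, each one-unit increase in school funding ($1000/student) is associated with a change of between -2.671 and 5.270 points in test score, holding the other predictors fixed.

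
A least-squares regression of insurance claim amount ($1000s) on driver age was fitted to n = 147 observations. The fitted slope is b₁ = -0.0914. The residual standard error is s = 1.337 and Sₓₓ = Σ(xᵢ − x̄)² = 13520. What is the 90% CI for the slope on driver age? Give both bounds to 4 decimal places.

(-0.1104, -0.0724)

SE(b₁) = s/√Sₓₓ = 1.337/√13520 = 0.0114985.
df = n − 2 = 145.
t* = t_{0.05, 145} = 1.65543.
Margin = t* × SE = 1.65543 × 0.0114985 = 0.019035.
CI: -0.0914 ± 0.019035 → (-0.1104, -0.0724).
With 90% confidence, each one-unit increase in driver age is associated with a change of between -0.1104 and -0.0724 $1000s in insurance claim amount.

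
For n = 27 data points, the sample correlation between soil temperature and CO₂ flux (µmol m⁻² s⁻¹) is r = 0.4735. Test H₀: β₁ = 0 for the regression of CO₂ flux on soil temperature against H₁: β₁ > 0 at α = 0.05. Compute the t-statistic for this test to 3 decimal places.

t = r·√(n − 2)/√(1 − r²) = 0.4735·√25/√0.775798 = 2.688.
df = n − 2 = 25.
One-sided p ≈ 0.0063, which is < 0.05, so reject H₀.
There is evidence of a linear association between soil temperature and CO₂ flux.

t = 2.688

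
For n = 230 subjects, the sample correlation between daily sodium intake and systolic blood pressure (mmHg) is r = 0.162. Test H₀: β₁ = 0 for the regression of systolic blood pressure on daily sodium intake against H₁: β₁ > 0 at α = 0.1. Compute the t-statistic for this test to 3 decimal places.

t = 2.479

t = r·√(n − 2)/√(1 − r²) = 0.162·√228/√0.973756 = 2.479.
df = n − 2 = 228.
One-sided p ≈ 0.0070, which is < 0.1, so reject H₀.
There is evidence of a linear association between daily sodium intake and systolic blood pressure.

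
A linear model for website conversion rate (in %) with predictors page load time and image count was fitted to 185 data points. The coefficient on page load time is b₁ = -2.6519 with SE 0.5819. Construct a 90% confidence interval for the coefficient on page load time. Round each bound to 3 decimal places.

(-3.614, -1.690)

df = n − k − 1 = 185 − 2 − 1 = 182.
t* = t_{0.05, 182} = 1.653269.
Margin = t* × SE = 1.653269 × 0.5819 = 0.96204.
CI: -2.6519 ± 0.96204 → (-3.614, -1.690).
With 90% confidence, each one-unit increase in page load time is associated with a change of between -3.614 and -1.690 % in website conversion rate, holding the other predictors fixed.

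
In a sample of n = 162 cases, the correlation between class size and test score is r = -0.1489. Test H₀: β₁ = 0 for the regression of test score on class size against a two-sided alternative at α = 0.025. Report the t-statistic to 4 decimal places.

t = -1.9047

t = r·√(n − 2)/√(1 − r²) = -0.1489·√160/√0.977829 = -1.9047.
df = n − 2 = 160.
Two-sided p ≈ 0.0586, which is ≥ 0.025, so fail to reject H₀.
The data do not give significant evidence of a linear association between class size and test score.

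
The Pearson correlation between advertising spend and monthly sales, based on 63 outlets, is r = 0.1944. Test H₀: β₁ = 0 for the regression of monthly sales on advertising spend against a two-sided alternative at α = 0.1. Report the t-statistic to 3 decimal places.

t = 1.548

t = r·√(n − 2)/√(1 − r²) = 0.1944·√61/√0.962209 = 1.548.
df = n − 2 = 61.
Two-sided p ≈ 0.1268, which is ≥ 0.1, so fail to reject H₀.
The data do not give significant evidence of a linear association between advertising spend and monthly sales.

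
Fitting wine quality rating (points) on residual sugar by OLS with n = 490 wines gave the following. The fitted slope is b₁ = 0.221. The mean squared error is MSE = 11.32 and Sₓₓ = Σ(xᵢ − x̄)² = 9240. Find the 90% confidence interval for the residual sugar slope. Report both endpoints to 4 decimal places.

(0.1633, 0.2787)

SE(b₁) = √(MSE/Sₓₓ) = √(11.32/9240) = 0.0350015.
df = n − 2 = 488.
t* = t_{0.05, 488} = 1.647982.
Margin = t* × SE = 1.647982 × 0.0350015 = 0.057682.
CI: 0.221 ± 0.057682 → (0.1633, 0.2787).
With 90% confidence, each one-unit increase in residual sugar is associated with a change of between 0.1633 and 0.2787 points in wine quality rating.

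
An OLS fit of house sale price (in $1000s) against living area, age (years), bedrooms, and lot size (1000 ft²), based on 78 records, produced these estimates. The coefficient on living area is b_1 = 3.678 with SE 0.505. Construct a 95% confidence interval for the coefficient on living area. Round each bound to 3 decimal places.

(2.672, 4.684)

df = n − k − 1 = 78 − 4 − 1 = 73.
t* = t_{0.025, 73} = 1.992997.
Margin = t* × SE = 1.992997 × 0.505 = 1.00646.
CI: 3.678 ± 1.00646 → (2.672, 4.684).
With 95% confidence, each one-unit increase in living area is associated with a change of between 2.672 and 4.684 $1000s in house sale price, holding the other predictors fixed.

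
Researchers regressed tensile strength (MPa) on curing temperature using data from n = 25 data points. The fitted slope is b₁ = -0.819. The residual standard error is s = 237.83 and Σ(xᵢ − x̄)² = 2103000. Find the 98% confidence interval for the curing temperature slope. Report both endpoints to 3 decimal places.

SE(b₁) = s/√Sₓₓ = 237.83/√2103000 = 0.164001.
df = n − 2 = 23.
t* = t_{0.01, 23} = 2.499867.
Margin = t* × SE = 2.499867 × 0.164001 = 0.40998.
CI: -0.819 ± 0.40998 → (-1.229, -0.409).
With 98% confidence, each one-unit increase in curing temperature is associated with a change of between -1.229 and -0.409 MPa in tensile strength.

(-1.229, -0.409)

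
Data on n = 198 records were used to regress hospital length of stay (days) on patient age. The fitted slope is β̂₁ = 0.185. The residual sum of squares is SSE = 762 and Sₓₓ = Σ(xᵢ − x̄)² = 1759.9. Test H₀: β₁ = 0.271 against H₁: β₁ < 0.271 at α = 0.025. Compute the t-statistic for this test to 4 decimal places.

MSE = SSE/(n − 2) = 762/196 = 3.88776.
SE(β̂₁) = √(MSE/Sₓₓ) = √(3.88776/1759.9) = 0.0470008.
t = (0.185 − 0.271) / 0.0470008 = -1.8298.
df = n − 2 = 196.
One-sided p ≈ 0.0344, which is ≥ 0.025, so fail to reject H₀.
The data do not give significant evidence that the true slope on patient age is below 0.271 days per unit.

t = -1.8298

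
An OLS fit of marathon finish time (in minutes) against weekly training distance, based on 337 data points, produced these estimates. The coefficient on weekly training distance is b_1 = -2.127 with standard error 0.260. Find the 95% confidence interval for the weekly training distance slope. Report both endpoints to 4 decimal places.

(-2.6384, -1.6156)

df = n − 2 = 337 − 2 = 335.
t* = t_{0.025, 335} = 1.967071.
Margin = t* × SE = 1.967071 × 0.260 = 0.511438.
CI: -2.127 ± 0.511438 → (-2.6384, -1.6156).
With 95% confidence, each one-unit increase in weekly training distance is associated with a change of between -2.6384 and -1.6156 minutes in marathon finish time.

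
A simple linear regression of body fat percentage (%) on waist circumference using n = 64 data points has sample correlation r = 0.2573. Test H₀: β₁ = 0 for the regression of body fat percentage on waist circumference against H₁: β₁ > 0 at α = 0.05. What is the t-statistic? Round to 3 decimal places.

t = 2.097

t = r·√(n − 2)/√(1 − r²) = 0.2573·√62/√0.933797 = 2.097.
df = n − 2 = 62.
One-sided p ≈ 0.0201, which is < 0.05, so reject H₀.
There is evidence of a linear association between waist circumference and body fat percentage.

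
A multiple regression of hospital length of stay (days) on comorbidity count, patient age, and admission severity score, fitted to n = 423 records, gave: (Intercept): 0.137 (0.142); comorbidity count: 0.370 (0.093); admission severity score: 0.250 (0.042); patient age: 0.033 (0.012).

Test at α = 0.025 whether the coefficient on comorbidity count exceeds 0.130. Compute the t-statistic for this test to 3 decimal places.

Read off: b = 0.370, SE = 0.093 for comorbidity count.
H₀: β₁ = 0.130 vs H₁: β₁ > 0.130.
t = (0.370 − 0.130) / 0.093 = 2.581.
df = n − k − 1 = 423 − 3 − 1 = 419.
One-sided p ≈ 0.0051, which is < 0.025, so reject H₀.
There is evidence that the true slope on comorbidity count exceeds 0.130 days per unit, holding the other predictors fixed.

t = 2.581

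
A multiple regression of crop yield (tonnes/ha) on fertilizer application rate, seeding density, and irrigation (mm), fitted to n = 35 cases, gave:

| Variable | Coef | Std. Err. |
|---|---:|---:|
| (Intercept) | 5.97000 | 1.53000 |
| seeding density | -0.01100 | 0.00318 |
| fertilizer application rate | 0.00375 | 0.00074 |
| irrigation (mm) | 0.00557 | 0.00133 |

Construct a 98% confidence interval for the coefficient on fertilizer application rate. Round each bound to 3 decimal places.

(0.002, 0.006)

Read off: b = 0.00375, SE = 0.00074 for fertilizer application rate.
df = n − k − 1 = 35 − 3 − 1 = 31.
t* = t_{0.01, 31} = 2.452824.
Margin = t* × SE = 2.452824 × 0.00074 = 0.00182.
CI: 0.00375 ± 0.00182 → (0.002, 0.006).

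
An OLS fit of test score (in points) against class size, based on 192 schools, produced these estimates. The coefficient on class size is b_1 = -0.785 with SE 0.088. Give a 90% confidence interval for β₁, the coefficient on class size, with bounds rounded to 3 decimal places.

df = n − 2 = 192 − 2 = 190.
t* = t_{0.05, 190} = 1.652913.
Margin = t* × SE = 1.652913 × 0.088 = 0.14546.
CI: -0.785 ± 0.14546 → (-0.930, -0.640).
With 90% confidence, each one-unit increase in class size is associated with a change of between -0.930 and -0.640 points in test score.

(-0.930, -0.640)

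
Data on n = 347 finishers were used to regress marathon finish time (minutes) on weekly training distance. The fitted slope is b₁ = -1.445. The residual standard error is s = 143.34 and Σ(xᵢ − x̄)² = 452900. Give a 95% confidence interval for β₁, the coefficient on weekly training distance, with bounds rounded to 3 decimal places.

(-1.864, -1.026)

SE(b₁) = s/√Sₓₓ = 143.34/√452900 = 0.212993.
df = n − 2 = 345.
t* = t_{0.025, 345} = 1.966864.
Margin = t* × SE = 1.966864 × 0.212993 = 0.41893.
CI: -1.445 ± 0.41893 → (-1.864, -1.026).
With 95% confidence, each one-unit increase in weekly training distance is associated with a change of between -1.864 and -1.026 minutes in marathon finish time.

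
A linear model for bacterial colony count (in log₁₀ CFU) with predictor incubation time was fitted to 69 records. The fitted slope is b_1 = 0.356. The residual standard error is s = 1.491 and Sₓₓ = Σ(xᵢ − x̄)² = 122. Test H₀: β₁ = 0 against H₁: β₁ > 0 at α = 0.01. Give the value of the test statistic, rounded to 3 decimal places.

SE(b_1) = s/√Sₓₓ = 1.491/√122 = 0.134989.
t = 0.356 / 0.134989 = 2.637.
df = n − 2 = 67.
One-sided p ≈ 0.0052, which is < 0.01, so reject H₀.
There is evidence that the true slope on incubation time is positive.

t = 2.637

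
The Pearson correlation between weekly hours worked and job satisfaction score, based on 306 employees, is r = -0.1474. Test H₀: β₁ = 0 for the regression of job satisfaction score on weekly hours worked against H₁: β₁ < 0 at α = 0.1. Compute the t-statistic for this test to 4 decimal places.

t = r·√(n − 2)/√(1 − r²) = -0.1474·√304/√0.978273 = -2.5984.
df = n − 2 = 304.
One-sided p ≈ 0.0049, which is < 0.1, so reject H₀.
There is evidence of a linear association between weekly hours worked and job satisfaction score.

t = -2.5984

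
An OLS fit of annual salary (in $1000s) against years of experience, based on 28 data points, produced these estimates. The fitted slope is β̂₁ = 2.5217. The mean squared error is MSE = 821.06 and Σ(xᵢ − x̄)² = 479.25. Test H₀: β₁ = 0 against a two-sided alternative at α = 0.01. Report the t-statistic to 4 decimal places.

SE(β̂₁) = √(MSE/Sₓₓ) = √(821.06/479.25) = 1.3089.
t = 2.5217 / 1.3089 = 1.9266.
df = n − 2 = 26.
Two-sided p ≈ 0.0650, which is ≥ 0.01, so fail to reject H₀.
The data do not give significant evidence of an association between years of experience and annual salary.

t = 1.9266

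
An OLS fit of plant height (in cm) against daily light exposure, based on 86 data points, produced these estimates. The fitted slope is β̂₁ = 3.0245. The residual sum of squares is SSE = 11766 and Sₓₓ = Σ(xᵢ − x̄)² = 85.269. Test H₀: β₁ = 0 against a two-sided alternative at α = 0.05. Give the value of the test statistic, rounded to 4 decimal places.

t = 2.3598

MSE = SSE/(n − 2) = 11766/84 = 140.071.
SE(β̂₁) = √(MSE/Sₓₓ) = √(140.071/85.269) = 1.28168.
t = 3.0245 / 1.28168 = 2.3598.
df = n − 2 = 84.
Two-sided p ≈ 0.0206, which is < 0.05, so reject H₀.
There is evidence that daily light exposure is associated with plant height.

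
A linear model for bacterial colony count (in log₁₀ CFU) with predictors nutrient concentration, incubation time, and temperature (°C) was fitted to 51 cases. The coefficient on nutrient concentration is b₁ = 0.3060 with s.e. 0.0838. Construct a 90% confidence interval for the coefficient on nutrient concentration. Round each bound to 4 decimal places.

df = n − k − 1 = 51 − 3 − 1 = 47.
t* = t_{0.05, 47} = 1.677927.
Margin = t* × SE = 1.677927 × 0.0838 = 0.140610.
CI: 0.3060 ± 0.140610 → (0.1654, 0.4466).
With 90% confidence, each one-unit increase in nutrient concentration is associated with a change of between 0.1654 and 0.4466 log₁₀ CFU in bacterial colony count, holding the other predictors fixed.

(0.1654, 0.4466)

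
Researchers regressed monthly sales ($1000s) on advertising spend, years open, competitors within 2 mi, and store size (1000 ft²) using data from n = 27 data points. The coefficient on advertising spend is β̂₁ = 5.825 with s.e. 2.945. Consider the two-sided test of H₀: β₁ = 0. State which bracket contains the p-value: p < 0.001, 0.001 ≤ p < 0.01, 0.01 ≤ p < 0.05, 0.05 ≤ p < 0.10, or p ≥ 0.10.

0.05 ≤ p < 0.10

t = 5.825 / 2.945 = 1.978.
df = n − k − 1 = 27 − 4 − 1 = 22.
Two-sided p = 2·P(T_{22} > |t|) ≈ 0.0606.
So 0.05 ≤ p < 0.10.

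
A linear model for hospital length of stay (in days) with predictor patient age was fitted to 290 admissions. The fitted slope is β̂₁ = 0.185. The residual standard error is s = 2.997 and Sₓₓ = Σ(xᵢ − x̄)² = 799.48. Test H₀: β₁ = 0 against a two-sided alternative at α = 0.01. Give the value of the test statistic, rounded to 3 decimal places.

SE(β̂₁) = s/√Sₓₓ = 2.997/√799.48 = 0.105994.
t = 0.185 / 0.105994 = 1.745.
df = n − 2 = 288.
Two-sided p ≈ 0.0820, which is ≥ 0.01, so fail to reject H₀.
The data do not give significant evidence of an association between patient age and hospital length of stay.

t = 1.745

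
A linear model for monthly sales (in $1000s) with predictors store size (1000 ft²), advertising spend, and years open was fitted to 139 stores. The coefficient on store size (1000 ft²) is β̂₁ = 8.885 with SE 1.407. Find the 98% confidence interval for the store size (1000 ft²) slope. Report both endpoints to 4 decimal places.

df = n − k − 1 = 139 − 3 − 1 = 135.
t* = t_{0.01, 135} = 2.354287.
Margin = t* × SE = 2.354287 × 1.407 = 3.312482.
CI: 8.885 ± 3.312482 → (5.5725, 12.1975).
With 98% confidence, each one-unit increase in store size (1000 ft²) is associated with a change of between 5.5725 and 12.1975 $1000s in monthly sales, holding the other predictors fixed.

(5.5725, 12.1975)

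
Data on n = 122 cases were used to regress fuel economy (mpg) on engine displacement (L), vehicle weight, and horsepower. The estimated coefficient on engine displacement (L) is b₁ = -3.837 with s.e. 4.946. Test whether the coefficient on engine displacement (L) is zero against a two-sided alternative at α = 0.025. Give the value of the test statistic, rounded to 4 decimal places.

H₀: β₁ = 0 vs H₁: β₁ ≠ 0.
t = (b₁ − β₁⁰)/SE = -3.837 / 4.946 = -0.7758.
df = n − k − 1 = 122 − 3 − 1 = 118.
Two-sided p ≈ 0.4394, which is ≥ 0.025, so fail to reject H₀.
The data do not give significant evidence of an association between engine displacement (L) and fuel economy, after adjusting for the other predictors.

t = -0.7758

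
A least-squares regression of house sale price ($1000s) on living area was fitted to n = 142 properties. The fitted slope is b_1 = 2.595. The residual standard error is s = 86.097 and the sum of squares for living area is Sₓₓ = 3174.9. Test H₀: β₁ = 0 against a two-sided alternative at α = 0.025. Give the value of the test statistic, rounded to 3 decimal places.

SE(b_1) = s/√Sₓₓ = 86.097/√3174.9 = 1.528.
t = 2.595 / 1.528 = 1.698.
df = n − 2 = 140.
Two-sided p ≈ 0.0917, which is ≥ 0.025, so fail to reject H₀.
The data do not give significant evidence of an association between living area and house sale price.

t = 1.698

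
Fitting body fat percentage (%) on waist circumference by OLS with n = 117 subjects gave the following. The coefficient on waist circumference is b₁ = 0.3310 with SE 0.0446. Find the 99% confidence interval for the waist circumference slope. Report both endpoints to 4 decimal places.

(0.2142, 0.4478)

df = n − 2 = 117 − 2 = 115.
t* = t_{0.005, 115} = 2.619258.
Margin = t* × SE = 2.619258 × 0.0446 = 0.116819.
CI: 0.3310 ± 0.116819 → (0.2142, 0.4478).
With 99% confidence, each one-unit increase in waist circumference is associated with a change of between 0.2142 and 0.4478 % in body fat percentage.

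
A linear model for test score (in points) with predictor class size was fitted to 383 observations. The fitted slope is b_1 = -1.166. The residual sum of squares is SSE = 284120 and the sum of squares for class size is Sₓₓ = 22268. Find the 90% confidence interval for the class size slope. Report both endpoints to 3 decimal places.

(-1.468, -0.864)

MSE = SSE/(n − 2) = 284120/381 = 745.722.
SE(b_1) = √(MSE/Sₓₓ) = √(745.722/22268) = 0.182999.
df = n − 2 = 381.
t* = t_{0.05, 381} = 1.648863.
Margin = t* × SE = 1.648863 × 0.182999 = 0.30174.
CI: -1.166 ± 0.30174 → (-1.468, -0.864).
With 90% confidence, each one-unit increase in class size is associated with a change of between -1.468 and -0.864 points in test score.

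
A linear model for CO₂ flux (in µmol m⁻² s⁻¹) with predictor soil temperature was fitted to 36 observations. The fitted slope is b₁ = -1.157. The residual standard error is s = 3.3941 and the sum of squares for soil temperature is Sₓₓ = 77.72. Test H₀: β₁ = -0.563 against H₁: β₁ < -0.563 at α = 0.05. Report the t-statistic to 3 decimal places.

t = -1.543

SE(b₁) = s/√Sₓₓ = 3.3941/√77.72 = 0.384998.
t = (-1.157 − (-0.563)) / 0.384998 = -1.543.
df = n − 2 = 34.
One-sided p ≈ 0.0661, which is ≥ 0.05, so fail to reject H₀.
The data do not give significant evidence that the true slope on soil temperature is below -0.563 µmol m⁻² s⁻¹ per unit.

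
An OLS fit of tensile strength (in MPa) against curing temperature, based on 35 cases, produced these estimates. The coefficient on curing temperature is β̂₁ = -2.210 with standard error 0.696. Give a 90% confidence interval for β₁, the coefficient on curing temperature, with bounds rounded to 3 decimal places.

(-3.388, -1.032)

df = n − 2 = 35 − 2 = 33.
t* = t_{0.05, 33} = 1.69236.
Margin = t* × SE = 1.69236 × 0.696 = 1.17788.
CI: -2.210 ± 1.17788 → (-3.388, -1.032).
With 90% confidence, each one-unit increase in curing temperature is associated with a change of between -3.388 and -1.032 MPa in tensile strength.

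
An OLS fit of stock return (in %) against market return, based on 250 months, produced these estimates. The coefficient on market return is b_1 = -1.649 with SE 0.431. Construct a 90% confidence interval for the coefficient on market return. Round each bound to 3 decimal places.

df = n − 2 = 250 − 2 = 248.
t* = t_{0.05, 248} = 1.651021.
Margin = t* × SE = 1.651021 × 0.431 = 0.71159.
CI: -1.649 ± 0.71159 → (-2.361, -0.937).
With 90% confidence, each one-unit increase in market return is associated with a change of between -2.361 and -0.937 % in stock return.

(-2.361, -0.937)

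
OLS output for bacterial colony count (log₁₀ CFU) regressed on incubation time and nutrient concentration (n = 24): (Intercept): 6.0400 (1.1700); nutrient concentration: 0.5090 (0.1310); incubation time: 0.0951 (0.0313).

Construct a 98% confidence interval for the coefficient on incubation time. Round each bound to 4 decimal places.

(0.0163, 0.1739)

Read off: b = 0.0951, SE = 0.0313 for incubation time.
df = n − k − 1 = 24 − 2 − 1 = 21.
t* = t_{0.01, 21} = 2.517648.
Margin = t* × SE = 2.517648 × 0.0313 = 0.078802.
CI: 0.0951 ± 0.078802 → (0.0163, 0.1739).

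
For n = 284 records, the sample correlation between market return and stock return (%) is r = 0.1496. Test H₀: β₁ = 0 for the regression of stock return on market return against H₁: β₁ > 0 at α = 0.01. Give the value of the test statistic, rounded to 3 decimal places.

t = r·√(n − 2)/√(1 − r²) = 0.1496·√282/√0.97762 = 2.541.
df = n − 2 = 282.
One-sided p ≈ 0.0058, which is < 0.01, so reject H₀.
There is evidence of a linear association between market return and stock return.

t = 2.541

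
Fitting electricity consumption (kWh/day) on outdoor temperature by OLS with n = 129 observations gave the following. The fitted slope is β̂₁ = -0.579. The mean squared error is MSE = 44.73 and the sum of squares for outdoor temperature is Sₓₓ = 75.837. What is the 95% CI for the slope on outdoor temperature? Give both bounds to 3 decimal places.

SE(β̂₁) = √(MSE/Sₓₓ) = √(44.73/75.837) = 0.767996.
df = n − 2 = 127.
t* = t_{0.025, 127} = 1.97882.
Margin = t* × SE = 1.97882 × 0.767996 = 1.51973.
CI: -0.579 ± 1.51973 → (-2.099, 0.941).
With 95% confidence, each one-unit increase in outdoor temperature is associated with a change of between -2.099 and 0.941 kWh/day in electricity consumption.

(-2.099, 0.941)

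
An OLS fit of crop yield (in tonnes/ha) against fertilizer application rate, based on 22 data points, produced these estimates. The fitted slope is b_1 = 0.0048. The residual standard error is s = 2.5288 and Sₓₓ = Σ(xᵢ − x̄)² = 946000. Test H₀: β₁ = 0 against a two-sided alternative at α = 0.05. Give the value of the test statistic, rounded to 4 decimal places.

SE(b_1) = s/√Sₓₓ = 2.5288/√946000 = 0.00259997.
t = 0.0048 / 0.00259997 = 1.8462.
df = n − 2 = 20.
Two-sided p ≈ 0.0797, which is ≥ 0.05, so fail to reject H₀.
The data do not give significant evidence of an association between fertilizer application rate and crop yield.

t = 1.8462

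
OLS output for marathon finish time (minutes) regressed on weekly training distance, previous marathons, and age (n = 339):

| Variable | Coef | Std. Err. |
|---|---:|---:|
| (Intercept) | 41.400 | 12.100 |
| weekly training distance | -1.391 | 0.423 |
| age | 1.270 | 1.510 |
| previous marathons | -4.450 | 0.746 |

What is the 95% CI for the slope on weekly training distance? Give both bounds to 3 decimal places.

Read off: b = -1.391, SE = 0.423 for weekly training distance.
df = n − k − 1 = 339 − 3 − 1 = 335.
t* = t_{0.025, 335} = 1.967071.
Margin = t* × SE = 1.967071 × 0.423 = 0.83207.
CI: -1.391 ± 0.83207 → (-2.223, -0.559).

(-2.223, -0.559)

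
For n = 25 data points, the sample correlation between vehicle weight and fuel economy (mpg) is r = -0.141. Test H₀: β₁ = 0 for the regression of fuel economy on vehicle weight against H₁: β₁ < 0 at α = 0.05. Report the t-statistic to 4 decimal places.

t = r·√(n − 2)/√(1 − r²) = -0.141·√23/√0.980119 = -0.6830.
df = n − 2 = 23.
One-sided p ≈ 0.2507, which is ≥ 0.05, so fail to reject H₀.
The data do not give significant evidence of a linear association between vehicle weight and fuel economy.

t = -0.6830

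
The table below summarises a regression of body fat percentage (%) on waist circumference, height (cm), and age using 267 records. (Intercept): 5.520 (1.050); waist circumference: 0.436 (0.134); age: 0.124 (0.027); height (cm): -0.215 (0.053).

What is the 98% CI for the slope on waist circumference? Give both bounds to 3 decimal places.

(0.122, 0.750)

Read off: b = 0.436, SE = 0.134 for waist circumference.
df = n − k − 1 = 267 − 3 − 1 = 263.
t* = t_{0.01, 263} = 2.34061.
Margin = t* × SE = 2.34061 × 0.134 = 0.31364.
CI: 0.436 ± 0.31364 → (0.122, 0.750).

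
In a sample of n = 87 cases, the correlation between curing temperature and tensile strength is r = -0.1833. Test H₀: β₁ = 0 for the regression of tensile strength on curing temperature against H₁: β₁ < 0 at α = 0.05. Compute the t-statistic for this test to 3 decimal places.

t = -1.719

t = r·√(n − 2)/√(1 − r²) = -0.1833·√85/√0.966401 = -1.719.
df = n − 2 = 85.
One-sided p ≈ 0.0446, which is < 0.05, so reject H₀.
There is evidence of a linear association between curing temperature and tensile strength.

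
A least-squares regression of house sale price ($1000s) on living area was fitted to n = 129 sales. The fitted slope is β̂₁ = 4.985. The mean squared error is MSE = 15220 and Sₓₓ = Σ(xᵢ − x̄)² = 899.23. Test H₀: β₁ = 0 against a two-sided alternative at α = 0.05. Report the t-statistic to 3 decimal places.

SE(β̂₁) = √(MSE/Sₓₓ) = √(15220/899.23) = 4.11407.
t = 4.985 / 4.11407 = 1.212.
df = n − 2 = 127.
Two-sided p ≈ 0.2279, which is ≥ 0.05, so fail to reject H₀.
The data do not give significant evidence of an association between living area and house sale price.

t = 1.212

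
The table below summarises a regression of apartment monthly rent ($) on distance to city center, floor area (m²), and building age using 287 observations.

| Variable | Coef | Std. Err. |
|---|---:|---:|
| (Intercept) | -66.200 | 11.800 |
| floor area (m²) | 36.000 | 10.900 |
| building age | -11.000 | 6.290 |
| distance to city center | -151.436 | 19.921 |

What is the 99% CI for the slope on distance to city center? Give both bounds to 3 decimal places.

Read off: b = -151.436, SE = 19.921 for distance to city center.
df = n − k − 1 = 287 − 3 − 1 = 283.
t* = t_{0.005, 283} = 2.593313.
Margin = t* × SE = 2.593313 × 19.921 = 51.66139.
CI: -151.436 ± 51.66139 → (-203.097, -99.775).

(-203.097, -99.775)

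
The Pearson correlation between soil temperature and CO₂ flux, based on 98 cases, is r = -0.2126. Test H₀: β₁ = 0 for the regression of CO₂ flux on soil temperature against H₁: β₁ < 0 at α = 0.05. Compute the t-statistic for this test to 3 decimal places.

t = r·√(n − 2)/√(1 − r²) = -0.2126·√96/√0.954801 = -2.132.
df = n − 2 = 96.
One-sided p ≈ 0.0178, which is < 0.05, so reject H₀.
There is evidence of a linear association between soil temperature and CO₂ flux.

t = -2.132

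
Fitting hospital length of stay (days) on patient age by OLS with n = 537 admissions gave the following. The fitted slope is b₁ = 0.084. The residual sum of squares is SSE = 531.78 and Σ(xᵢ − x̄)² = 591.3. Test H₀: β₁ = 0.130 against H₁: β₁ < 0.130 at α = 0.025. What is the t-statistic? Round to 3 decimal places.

t = -1.122

MSE = SSE/(n − 2) = 531.78/535 = 0.993981.
SE(b₁) = √(MSE/Sₓₓ) = √(0.993981/591.3) = 0.0410001.
t = (0.084 − 0.130) / 0.0410001 = -1.122.
df = n − 2 = 535.
One-sided p ≈ 0.1312, which is ≥ 0.025, so fail to reject H₀.
The data do not give significant evidence that the true slope on patient age is below 0.130 days per unit.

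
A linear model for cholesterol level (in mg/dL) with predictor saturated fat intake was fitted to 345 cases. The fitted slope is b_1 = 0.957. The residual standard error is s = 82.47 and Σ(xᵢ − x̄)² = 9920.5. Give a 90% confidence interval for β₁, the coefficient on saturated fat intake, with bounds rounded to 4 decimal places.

SE(b_1) = s/√Sₓₓ = 82.47/√9920.5 = 0.827998.
df = n − 2 = 343.
t* = t_{0.05, 343} = 1.649308.
Margin = t* × SE = 1.649308 × 0.827998 = 1.365624.
CI: 0.957 ± 1.365624 → (-0.4086, 2.3226).
With 90% confidence, each one-unit increase in saturated fat intake is associated with a change of between -0.4086 and 2.3226 mg/dL in cholesterol level.

(-0.4086, 2.3226)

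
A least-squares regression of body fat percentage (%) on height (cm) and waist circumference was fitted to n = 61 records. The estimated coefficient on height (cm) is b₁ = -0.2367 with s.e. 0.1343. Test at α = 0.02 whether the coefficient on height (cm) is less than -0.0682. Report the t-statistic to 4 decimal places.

H₀: β₁ = -0.0682 vs H₁: β₁ < -0.0682.
t = (b₁ − β₁⁰)/SE = (-0.2367 − (-0.0682)) / 0.1343 = -1.2547.
df = n − k − 1 = 61 − 2 − 1 = 58.
One-sided p ≈ 0.1073, which is ≥ 0.02, so fail to reject H₀.
The data do not give significant evidence that the true slope on height (cm) is below -0.0682 % per unit, holding the other predictors fixed.

t = -1.2547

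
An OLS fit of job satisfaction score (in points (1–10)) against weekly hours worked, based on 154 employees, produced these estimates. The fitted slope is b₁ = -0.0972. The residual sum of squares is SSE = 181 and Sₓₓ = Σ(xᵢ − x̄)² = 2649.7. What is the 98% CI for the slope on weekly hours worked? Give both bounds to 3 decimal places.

MSE = SSE/(n − 2) = 181/152 = 1.19079.
SE(b₁) = √(MSE/Sₓₓ) = √(1.19079/2649.7) = 0.0211992.
df = n − 2 = 152.
t* = t_{0.01, 152} = 2.351131.
Margin = t* × SE = 2.351131 × 0.0211992 = 0.04984.
CI: -0.0972 ± 0.04984 → (-0.147, -0.047).
With 98% confidence, each one-unit increase in weekly hours worked is associated with a change of between -0.147 and -0.047 points (1–10) in job satisfaction score.

(-0.147, -0.047)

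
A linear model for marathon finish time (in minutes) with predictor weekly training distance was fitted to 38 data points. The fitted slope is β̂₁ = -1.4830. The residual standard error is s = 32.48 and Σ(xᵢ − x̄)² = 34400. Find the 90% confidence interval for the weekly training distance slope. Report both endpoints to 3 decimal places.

(-1.779, -1.187)

SE(β̂₁) = s/√Sₓₓ = 32.48/√34400 = 0.17512.
df = n − 2 = 36.
t* = t_{0.05, 36} = 1.688298.
Margin = t* × SE = 1.688298 × 0.17512 = 0.29566.
CI: -1.4830 ± 0.29566 → (-1.779, -1.187).
With 90% confidence, each one-unit increase in weekly training distance is associated with a change of between -1.779 and -1.187 minutes in marathon finish time.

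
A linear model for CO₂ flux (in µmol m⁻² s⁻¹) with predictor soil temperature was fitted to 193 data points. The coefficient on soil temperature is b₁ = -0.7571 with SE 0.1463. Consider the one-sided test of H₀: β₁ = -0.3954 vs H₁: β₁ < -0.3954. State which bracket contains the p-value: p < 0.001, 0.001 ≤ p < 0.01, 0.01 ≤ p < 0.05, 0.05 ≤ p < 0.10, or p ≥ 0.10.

0.001 ≤ p < 0.01

t = (-0.7571 − (-0.3954)) / 0.1463 = -2.472.
df = n − 2 = 193 − 2 = 191.
One-sided p = P(T_{191} < t) ≈ 0.0071.
So 0.001 ≤ p < 0.01.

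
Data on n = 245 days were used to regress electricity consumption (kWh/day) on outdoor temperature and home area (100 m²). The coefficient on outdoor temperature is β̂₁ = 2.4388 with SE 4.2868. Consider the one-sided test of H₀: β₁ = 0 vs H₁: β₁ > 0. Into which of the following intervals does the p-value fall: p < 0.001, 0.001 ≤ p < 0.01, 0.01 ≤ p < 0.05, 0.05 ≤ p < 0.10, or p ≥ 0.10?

t = 2.4388 / 4.2868 = 0.569.
df = n − k − 1 = 245 − 2 − 1 = 242.
One-sided p = P(T_{242} > t) ≈ 0.2850.
So p ≥ 0.10.

p ≥ 0.10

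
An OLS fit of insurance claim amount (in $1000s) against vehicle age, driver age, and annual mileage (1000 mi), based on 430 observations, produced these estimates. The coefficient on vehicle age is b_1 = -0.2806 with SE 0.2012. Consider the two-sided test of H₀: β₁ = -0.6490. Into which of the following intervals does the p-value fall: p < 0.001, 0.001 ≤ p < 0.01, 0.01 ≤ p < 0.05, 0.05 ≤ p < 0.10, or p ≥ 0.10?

0.05 ≤ p < 0.10

t = (-0.2806 − (-0.6490)) / 0.2012 = 1.831.
df = n − k − 1 = 430 − 3 − 1 = 426.
Two-sided p = 2·P(T_{426} > |t|) ≈ 0.0678.
So 0.05 ≤ p < 0.10.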